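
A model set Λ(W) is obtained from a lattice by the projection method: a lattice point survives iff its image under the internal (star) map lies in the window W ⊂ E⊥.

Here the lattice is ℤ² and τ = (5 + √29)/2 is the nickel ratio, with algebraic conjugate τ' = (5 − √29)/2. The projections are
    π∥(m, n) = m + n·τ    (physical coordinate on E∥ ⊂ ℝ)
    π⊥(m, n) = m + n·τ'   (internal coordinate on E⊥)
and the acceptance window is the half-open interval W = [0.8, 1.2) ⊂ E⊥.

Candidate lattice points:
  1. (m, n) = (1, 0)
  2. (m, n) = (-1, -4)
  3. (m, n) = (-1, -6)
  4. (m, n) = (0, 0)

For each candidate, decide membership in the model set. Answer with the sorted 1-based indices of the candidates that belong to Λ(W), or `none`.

1

τ' = (5−√29)/2 ≈ -0.192582.
[1] lift (1,0): star map gives 1.000000; window check 0.8 ≤ 1.000000 < 1.2 is true → IN Λ
[2] lift (-1,-4): star map gives -0.229670; window check 0.8 ≤ -0.229670 < 1.2 is false → out
[3] lift (-1,-6): star map gives 0.155494; window check 0.8 ≤ 0.155494 < 1.2 is false → out
[4] lift (0,0): star map gives 0.000000; window check 0.8 ≤ 0.000000 < 1.2 is false → out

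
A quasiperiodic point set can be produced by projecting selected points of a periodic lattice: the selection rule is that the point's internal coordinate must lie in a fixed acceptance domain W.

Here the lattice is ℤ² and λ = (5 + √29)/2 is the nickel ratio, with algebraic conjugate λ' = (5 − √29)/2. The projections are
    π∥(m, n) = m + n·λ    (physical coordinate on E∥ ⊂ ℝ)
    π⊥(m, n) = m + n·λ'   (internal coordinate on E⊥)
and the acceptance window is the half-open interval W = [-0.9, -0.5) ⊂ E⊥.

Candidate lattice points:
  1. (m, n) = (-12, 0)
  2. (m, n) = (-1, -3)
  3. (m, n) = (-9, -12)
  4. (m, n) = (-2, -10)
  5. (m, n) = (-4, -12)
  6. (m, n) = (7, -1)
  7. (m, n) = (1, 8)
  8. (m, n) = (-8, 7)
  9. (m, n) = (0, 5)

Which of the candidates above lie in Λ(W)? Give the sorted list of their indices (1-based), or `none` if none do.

7

Compute λ' = (5−√29)/2 = -0.192582, so π⊥(m,n) = m -0.192582·n.
#1 (-12,0): internal coord -12 + (0)·λ' = -12.000000; -12.000000 ∉ [-0.9, -0.5) → out
#2 (-1,-3): internal coord -1 + (-3)·λ' = -0.422253; -0.422253 ∉ [-0.9, -0.5) → out
#3 (-9,-12): internal coord -9 + (-12)·λ' = -6.689011; -6.689011 ∉ [-0.9, -0.5) → out
#4 (-2,-10): internal coord -2 + (-10)·λ' = -0.074176; -0.074176 ∉ [-0.9, -0.5) → out
#5 (-4,-12): internal coord -4 + (-12)·λ' = -1.689011; -1.689011 ∉ [-0.9, -0.5) → out
#6 (7,-1): internal coord 7 + (-1)·λ' = +7.192582; +7.192582 ∉ [-0.9, -0.5) → out
#7 (1,8): internal coord 1 + (8)·λ' = -0.540659; -0.540659 ∈ [-0.9, -0.5) → IN Λ
#8 (-8,7): internal coord -8 + (7)·λ' = -9.348077; -9.348077 ∉ [-0.9, -0.5) → out
#9 (0,5): internal coord 0 + (5)·λ' = -0.962912; -0.962912 ∉ [-0.9, -0.5) → out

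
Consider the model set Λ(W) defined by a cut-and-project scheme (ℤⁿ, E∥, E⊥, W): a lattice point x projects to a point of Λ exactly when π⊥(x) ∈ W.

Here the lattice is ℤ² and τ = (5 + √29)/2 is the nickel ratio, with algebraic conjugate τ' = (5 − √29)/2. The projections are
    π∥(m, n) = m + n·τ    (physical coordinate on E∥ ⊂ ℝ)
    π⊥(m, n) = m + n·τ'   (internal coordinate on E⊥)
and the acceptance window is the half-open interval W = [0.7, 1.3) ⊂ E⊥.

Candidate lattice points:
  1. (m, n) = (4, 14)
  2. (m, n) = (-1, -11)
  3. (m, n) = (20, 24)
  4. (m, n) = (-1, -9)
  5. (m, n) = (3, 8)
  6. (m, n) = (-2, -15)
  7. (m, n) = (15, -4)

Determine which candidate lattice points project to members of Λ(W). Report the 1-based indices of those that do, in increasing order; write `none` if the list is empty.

τ' = (5−√29)/2 ≈ -0.19258.
candidate 1: (m,n)=(4,14) → π∥ = 4+14·τ ≈ 76.69615, π⊥ = 4+14·τ' ≈ 1.30385 ∉ [0.7, 1.3) ⇒ out
candidate 2: (m,n)=(-1,-11) → π∥ = -1-11·τ ≈ -58.11841, π⊥ = -1-11·τ' ≈ 1.11841 ∈ [0.7, 1.3) ⇒ IN Λ
candidate 3: (m,n)=(20,24) → π∥ = 20+24·τ ≈ 144.62198, π⊥ = 20+24·τ' ≈ 15.37802 ∉ [0.7, 1.3) ⇒ out
candidate 4: (m,n)=(-1,-9) → π∥ = -1-9·τ ≈ -47.73324, π⊥ = -1-9·τ' ≈ 0.73324 ∈ [0.7, 1.3) ⇒ IN Λ
candidate 5: (m,n)=(3,8) → π∥ = 3+8·τ ≈ 44.54066, π⊥ = 3+8·τ' ≈ 1.45934 ∉ [0.7, 1.3) ⇒ out
candidate 6: (m,n)=(-2,-15) → π∥ = -2-15·τ ≈ -79.88874, π⊥ = -2-15·τ' ≈ 0.88874 ∈ [0.7, 1.3) ⇒ IN Λ
candidate 7: (m,n)=(15,-4) → π∥ = 15-4·τ ≈ -5.77033, π⊥ = 15-4·τ' ≈ 15.77033 ∉ [0.7, 1.3) ⇒ out

2, 4, 6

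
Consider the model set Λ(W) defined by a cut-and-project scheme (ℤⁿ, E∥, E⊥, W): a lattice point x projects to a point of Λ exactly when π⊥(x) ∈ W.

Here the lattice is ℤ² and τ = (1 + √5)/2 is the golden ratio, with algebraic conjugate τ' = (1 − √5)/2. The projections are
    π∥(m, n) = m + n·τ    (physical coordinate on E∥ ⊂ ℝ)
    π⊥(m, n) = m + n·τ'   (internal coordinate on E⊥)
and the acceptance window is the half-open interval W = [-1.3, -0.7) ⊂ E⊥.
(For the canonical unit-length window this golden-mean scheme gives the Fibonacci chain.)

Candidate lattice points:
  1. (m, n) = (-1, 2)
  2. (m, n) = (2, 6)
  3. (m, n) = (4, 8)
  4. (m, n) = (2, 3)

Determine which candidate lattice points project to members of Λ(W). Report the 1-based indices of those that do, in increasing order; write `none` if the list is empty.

Numerically τ ≈ 1.618034 and τ' = −1/τ ≈ -0.618034.
#1 (-1,2): internal coord -1 + (2)·τ' = -2.236068; -2.236068 ∉ [-1.3, -0.7) → out
#2 (2,6): internal coord 2 + (6)·τ' = -1.708204; -1.708204 ∉ [-1.3, -0.7) → out
#3 (4,8): internal coord 4 + (8)·τ' = -0.944272; -0.944272 ∈ [-1.3, -0.7) → IN Λ
#4 (2,3): internal coord 2 + (3)·τ' = +0.145898; +0.145898 ∉ [-1.3, -0.7) → out

3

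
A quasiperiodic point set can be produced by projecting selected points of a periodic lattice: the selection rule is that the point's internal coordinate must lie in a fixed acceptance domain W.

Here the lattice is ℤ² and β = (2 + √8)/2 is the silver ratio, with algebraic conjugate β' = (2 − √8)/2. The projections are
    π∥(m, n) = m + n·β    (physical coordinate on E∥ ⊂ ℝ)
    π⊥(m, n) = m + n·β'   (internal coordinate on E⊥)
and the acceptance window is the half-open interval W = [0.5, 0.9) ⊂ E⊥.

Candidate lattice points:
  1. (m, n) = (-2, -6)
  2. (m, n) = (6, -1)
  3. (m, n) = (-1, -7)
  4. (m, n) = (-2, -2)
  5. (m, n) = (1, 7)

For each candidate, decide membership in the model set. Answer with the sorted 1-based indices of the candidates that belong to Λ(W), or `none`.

β' = (2−√8)/2 ≈ -0.414214.
candidate 1: (m,n)=(-2,-6) → π∥ = -2-6·β ≈ -16.485281, π⊥ = -2-6·β' ≈ 0.485281 ∉ [0.5, 0.9) ⇒ out
candidate 2: (m,n)=(6,-1) → π∥ = 6-1·β ≈ 3.585786, π⊥ = 6-1·β' ≈ 6.414214 ∉ [0.5, 0.9) ⇒ out
candidate 3: (m,n)=(-1,-7) → π∥ = -1-7·β ≈ -17.899495, π⊥ = -1-7·β' ≈ 1.899495 ∉ [0.5, 0.9) ⇒ out
candidate 4: (m,n)=(-2,-2) → π∥ = -2-2·β ≈ -6.828427, π⊥ = -2-2·β' ≈ -1.171573 ∉ [0.5, 0.9) ⇒ out
candidate 5: (m,n)=(1,7) → π∥ = 1+7·β ≈ 17.899495, π⊥ = 1+7·β' ≈ -1.899495 ∉ [0.5, 0.9) ⇒ out

none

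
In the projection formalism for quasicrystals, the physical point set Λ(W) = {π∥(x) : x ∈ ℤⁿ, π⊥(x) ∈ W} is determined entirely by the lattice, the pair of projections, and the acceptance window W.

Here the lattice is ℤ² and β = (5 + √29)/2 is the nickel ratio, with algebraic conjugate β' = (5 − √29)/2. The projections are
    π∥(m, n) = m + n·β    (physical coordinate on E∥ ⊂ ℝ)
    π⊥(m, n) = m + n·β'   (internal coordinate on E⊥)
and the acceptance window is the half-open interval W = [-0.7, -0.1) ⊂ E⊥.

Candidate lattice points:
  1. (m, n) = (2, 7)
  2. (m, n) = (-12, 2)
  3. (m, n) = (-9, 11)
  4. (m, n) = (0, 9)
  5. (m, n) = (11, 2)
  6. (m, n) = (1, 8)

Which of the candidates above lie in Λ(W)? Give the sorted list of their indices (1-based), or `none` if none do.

6

Numerically β ≈ 5.1926 and β' = −1/β ≈ -0.1926.
#1 (2,7): internal coord 2 + (7)·β' = +0.6519; +0.6519 ∉ [-0.7, -0.1) → out
#2 (-12,2): internal coord -12 + (2)·β' = -12.3852; -12.3852 ∉ [-0.7, -0.1) → out
#3 (-9,11): internal coord -9 + (11)·β' = -11.1184; -11.1184 ∉ [-0.7, -0.1) → out
#4 (0,9): internal coord 0 + (9)·β' = -1.7332; -1.7332 ∉ [-0.7, -0.1) → out
#5 (11,2): internal coord 11 + (2)·β' = +10.6148; +10.6148 ∉ [-0.7, -0.1) → out
#6 (1,8): internal coord 1 + (8)·β' = -0.5407; -0.5407 ∈ [-0.7, -0.1) → IN Λ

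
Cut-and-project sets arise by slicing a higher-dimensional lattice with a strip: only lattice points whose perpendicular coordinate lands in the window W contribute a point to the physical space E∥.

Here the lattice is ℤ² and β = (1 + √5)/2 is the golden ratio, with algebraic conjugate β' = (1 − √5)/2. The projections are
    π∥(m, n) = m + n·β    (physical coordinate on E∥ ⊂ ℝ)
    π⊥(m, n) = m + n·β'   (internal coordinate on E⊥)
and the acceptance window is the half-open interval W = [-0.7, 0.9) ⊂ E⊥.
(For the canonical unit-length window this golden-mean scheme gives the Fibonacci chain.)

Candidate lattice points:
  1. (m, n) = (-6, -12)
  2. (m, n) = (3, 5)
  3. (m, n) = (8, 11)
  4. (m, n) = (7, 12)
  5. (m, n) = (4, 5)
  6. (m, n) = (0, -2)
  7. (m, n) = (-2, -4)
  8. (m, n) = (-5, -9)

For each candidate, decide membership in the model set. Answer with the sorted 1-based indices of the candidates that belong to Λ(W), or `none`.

2, 4, 7, 8

Numerically β ≈ 1.61803 and β' = −1/β ≈ -0.61803.
#1 (-6,-12): internal coord -6 + (-12)·β' = +1.41641; +1.41641 ∉ [-0.7, 0.9) → out
#2 (3,5): internal coord 3 + (5)·β' = -0.09017; -0.09017 ∈ [-0.7, 0.9) → IN Λ
#3 (8,11): internal coord 8 + (11)·β' = +1.20163; +1.20163 ∉ [-0.7, 0.9) → out
#4 (7,12): internal coord 7 + (12)·β' = -0.41641; -0.41641 ∈ [-0.7, 0.9) → IN Λ
#5 (4,5): internal coord 4 + (5)·β' = +0.90983; +0.90983 ∉ [-0.7, 0.9) → out
#6 (0,-2): internal coord 0 + (-2)·β' = +1.23607; +1.23607 ∉ [-0.7, 0.9) → out
#7 (-2,-4): internal coord -2 + (-4)·β' = +0.47214; +0.47214 ∈ [-0.7, 0.9) → IN Λ
#8 (-5,-9): internal coord -5 + (-9)·β' = +0.56231; +0.56231 ∈ [-0.7, 0.9) → IN Λ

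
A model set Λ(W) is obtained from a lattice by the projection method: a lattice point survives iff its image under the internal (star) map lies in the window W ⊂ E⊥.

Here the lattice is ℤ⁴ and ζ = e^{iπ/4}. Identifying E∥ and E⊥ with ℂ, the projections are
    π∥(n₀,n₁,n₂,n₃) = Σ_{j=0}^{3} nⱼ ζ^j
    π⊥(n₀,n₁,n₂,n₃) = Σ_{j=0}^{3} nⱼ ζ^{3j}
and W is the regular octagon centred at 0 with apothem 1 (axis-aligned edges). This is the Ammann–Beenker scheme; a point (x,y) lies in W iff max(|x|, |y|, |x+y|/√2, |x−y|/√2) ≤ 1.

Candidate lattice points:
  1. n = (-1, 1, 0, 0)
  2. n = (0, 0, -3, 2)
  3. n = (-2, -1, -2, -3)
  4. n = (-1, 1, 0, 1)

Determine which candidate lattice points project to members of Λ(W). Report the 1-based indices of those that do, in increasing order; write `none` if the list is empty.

Internal map: ζ^{3j} for j=0..3 gives (1,0), (−√2/2,√2/2), (0,−1), (√2/2,√2/2).
#1 (-1, 1, 0, 0): internal (-1.7071, 0.7071); octagon support 1.7071 vs apothem 1 → ∉ W
#2 (0, 0, -3, 2): internal (1.4142, 4.4142); octagon support 4.4142 vs apothem 1 → ∉ W
#3 (-2, -1, -2, -3): internal (-3.4142, -0.8284); octagon support 3.4142 vs apothem 1 → ∉ W
#4 (-1, 1, 0, 1): internal (-1.0000, 1.4142); octagon support 1.7071 vs apothem 1 → ∉ W

none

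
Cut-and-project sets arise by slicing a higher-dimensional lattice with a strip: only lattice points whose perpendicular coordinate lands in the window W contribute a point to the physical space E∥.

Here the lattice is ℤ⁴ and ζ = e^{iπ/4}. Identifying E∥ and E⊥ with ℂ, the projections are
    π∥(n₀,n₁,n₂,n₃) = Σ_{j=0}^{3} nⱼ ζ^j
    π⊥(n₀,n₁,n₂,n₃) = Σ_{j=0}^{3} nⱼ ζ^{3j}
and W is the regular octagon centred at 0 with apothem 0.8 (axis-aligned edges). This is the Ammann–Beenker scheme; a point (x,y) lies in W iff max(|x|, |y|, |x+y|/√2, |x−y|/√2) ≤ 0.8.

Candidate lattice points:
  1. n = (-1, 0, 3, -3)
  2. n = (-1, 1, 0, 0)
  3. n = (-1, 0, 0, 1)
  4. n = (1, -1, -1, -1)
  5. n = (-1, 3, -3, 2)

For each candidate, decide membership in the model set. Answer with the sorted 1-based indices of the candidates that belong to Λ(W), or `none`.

3

With ζ = e^{iπ/4} the internal vectors are ζ^0,ζ^3,ζ^6,ζ^9.
#1 (-1, 0, 3, -3): internal (-3.121320, -5.121320); octagon support 5.828427 vs apothem 0.8 → ∉ W
#2 (-1, 1, 0, 0): internal (-1.707107, 0.707107); octagon support 1.707107 vs apothem 0.8 → ∉ W
#3 (-1, 0, 0, 1): internal (-0.292893, 0.707107); octagon support 0.707107 vs apothem 0.8 → ∈ W
#4 (1, -1, -1, -1): internal (1.000000, -0.414214); octagon support 1.000000 vs apothem 0.8 → ∉ W
#5 (-1, 3, -3, 2): internal (-1.707107, 6.535534); octagon support 6.535534 vs apothem 0.8 → ∉ W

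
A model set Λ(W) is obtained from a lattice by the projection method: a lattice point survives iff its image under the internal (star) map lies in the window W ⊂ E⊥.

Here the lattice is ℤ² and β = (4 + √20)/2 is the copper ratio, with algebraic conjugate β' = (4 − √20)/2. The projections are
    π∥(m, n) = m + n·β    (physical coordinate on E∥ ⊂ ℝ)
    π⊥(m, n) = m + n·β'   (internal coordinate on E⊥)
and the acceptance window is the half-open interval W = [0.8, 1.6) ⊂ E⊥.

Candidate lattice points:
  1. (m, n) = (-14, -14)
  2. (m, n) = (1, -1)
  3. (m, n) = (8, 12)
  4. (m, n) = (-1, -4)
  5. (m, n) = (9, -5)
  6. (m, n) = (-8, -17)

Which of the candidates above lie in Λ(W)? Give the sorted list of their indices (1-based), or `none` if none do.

2

Compute β' = (4−√20)/2 = -0.23607, so π⊥(m,n) = m -0.23607·n.
candidate 1: (m,n)=(-14,-14) → π∥ = -14-14·β ≈ -73.30495, π⊥ = -14-14·β' ≈ -10.69505 ∉ [0.8, 1.6) ⇒ out
candidate 2: (m,n)=(1,-1) → π∥ = 1-1·β ≈ -3.23607, π⊥ = 1-1·β' ≈ 1.23607 ∈ [0.8, 1.6) ⇒ IN Λ
candidate 3: (m,n)=(8,12) → π∥ = 8+12·β ≈ 58.83282, π⊥ = 8+12·β' ≈ 5.16718 ∉ [0.8, 1.6) ⇒ out
candidate 4: (m,n)=(-1,-4) → π∥ = -1-4·β ≈ -17.94427, π⊥ = -1-4·β' ≈ -0.05573 ∉ [0.8, 1.6) ⇒ out
candidate 5: (m,n)=(9,-5) → π∥ = 9-5·β ≈ -12.18034, π⊥ = 9-5·β' ≈ 10.18034 ∉ [0.8, 1.6) ⇒ out
candidate 6: (m,n)=(-8,-17) → π∥ = -8-17·β ≈ -80.01316, π⊥ = -8-17·β' ≈ -3.98684 ∉ [0.8, 1.6) ⇒ out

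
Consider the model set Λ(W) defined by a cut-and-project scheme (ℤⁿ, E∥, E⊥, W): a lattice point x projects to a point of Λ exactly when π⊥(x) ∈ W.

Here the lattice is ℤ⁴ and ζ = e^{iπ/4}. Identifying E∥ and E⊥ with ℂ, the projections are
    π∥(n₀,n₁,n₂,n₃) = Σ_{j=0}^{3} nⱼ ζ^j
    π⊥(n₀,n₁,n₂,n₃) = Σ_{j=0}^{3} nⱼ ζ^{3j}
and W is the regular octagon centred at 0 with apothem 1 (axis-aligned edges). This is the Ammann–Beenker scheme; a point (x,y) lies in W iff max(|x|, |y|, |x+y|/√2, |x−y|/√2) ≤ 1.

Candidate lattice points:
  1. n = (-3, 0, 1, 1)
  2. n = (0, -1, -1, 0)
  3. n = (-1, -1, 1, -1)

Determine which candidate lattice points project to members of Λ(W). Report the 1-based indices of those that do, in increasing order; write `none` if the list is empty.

With ζ = e^{iπ/4} the internal vectors are ζ^0,ζ^3,ζ^6,ζ^9.
candidate 1: n = (-3, 0, 1, 1) → π⊥ ≈ (-2.29289, -0.29289); max(|x|,|y|,|x±y|/√2) = 2.29289 > 1 ⇒ ∉ W
candidate 2: n = (0, -1, -1, 0) → π⊥ ≈ (+0.70711, +0.29289); max(|x|,|y|,|x±y|/√2) = 0.70711 ≤ 1 ⇒ ∈ W
candidate 3: n = (-1, -1, 1, -1) → π⊥ ≈ (-1.00000, -2.41421); max(|x|,|y|,|x±y|/√2) = 2.41421 > 1 ⇒ ∉ W

2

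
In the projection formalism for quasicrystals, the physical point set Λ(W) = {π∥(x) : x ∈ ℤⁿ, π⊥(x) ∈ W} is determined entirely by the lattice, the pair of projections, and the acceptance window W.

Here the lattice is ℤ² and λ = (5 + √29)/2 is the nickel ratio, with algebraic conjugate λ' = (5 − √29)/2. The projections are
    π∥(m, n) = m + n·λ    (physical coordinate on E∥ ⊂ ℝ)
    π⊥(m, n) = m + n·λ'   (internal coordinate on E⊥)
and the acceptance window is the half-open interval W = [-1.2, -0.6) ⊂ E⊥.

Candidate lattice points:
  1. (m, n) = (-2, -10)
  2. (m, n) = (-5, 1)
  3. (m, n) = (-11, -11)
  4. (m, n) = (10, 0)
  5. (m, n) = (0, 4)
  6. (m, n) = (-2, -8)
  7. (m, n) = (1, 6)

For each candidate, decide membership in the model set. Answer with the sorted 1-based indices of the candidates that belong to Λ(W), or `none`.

5

Numerically λ ≈ 5.19258 and λ' = −1/λ ≈ -0.19258.
candidate 1: (m,n)=(-2,-10) → π∥ = -2-10·λ ≈ -53.92582, π⊥ = -2-10·λ' ≈ -0.07418 ∉ [-1.2, -0.6) ⇒ out
candidate 2: (m,n)=(-5,1) → π∥ = -5+1·λ ≈ 0.19258, π⊥ = -5+1·λ' ≈ -5.19258 ∉ [-1.2, -0.6) ⇒ out
candidate 3: (m,n)=(-11,-11) → π∥ = -11-11·λ ≈ -68.11841, π⊥ = -11-11·λ' ≈ -8.88159 ∉ [-1.2, -0.6) ⇒ out
candidate 4: (m,n)=(10,0) → π∥ = 10+0·λ ≈ 10.00000, π⊥ = 10+0·λ' ≈ 10.00000 ∉ [-1.2, -0.6) ⇒ out
candidate 5: (m,n)=(0,4) → π∥ = 0+4·λ ≈ 20.77033, π⊥ = 0+4·λ' ≈ -0.77033 ∈ [-1.2, -0.6) ⇒ IN Λ
candidate 6: (m,n)=(-2,-8) → π∥ = -2-8·λ ≈ -43.54066, π⊥ = -2-8·λ' ≈ -0.45934 ∉ [-1.2, -0.6) ⇒ out
candidate 7: (m,n)=(1,6) → π∥ = 1+6·λ ≈ 32.15549, π⊥ = 1+6·λ' ≈ -0.15549 ∉ [-1.2, -0.6) ⇒ out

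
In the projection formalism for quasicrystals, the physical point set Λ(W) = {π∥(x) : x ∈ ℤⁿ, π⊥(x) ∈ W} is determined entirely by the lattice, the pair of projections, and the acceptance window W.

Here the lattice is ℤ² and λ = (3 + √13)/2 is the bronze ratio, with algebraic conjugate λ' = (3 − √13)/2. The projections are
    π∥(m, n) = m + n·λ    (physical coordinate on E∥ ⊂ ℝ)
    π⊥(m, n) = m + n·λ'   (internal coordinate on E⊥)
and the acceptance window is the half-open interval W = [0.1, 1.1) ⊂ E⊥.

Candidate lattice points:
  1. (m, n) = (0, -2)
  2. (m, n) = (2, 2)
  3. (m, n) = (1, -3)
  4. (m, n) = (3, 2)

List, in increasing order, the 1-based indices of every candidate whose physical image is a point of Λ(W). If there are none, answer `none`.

1

Compute λ' = (3−√13)/2 = -0.3028, so π⊥(m,n) = m -0.3028·n.
#1 (0,-2): internal coord 0 + (-2)·λ' = +0.6056; +0.6056 ∈ [0.1, 1.1) → IN Λ
#2 (2,2): internal coord 2 + (2)·λ' = +1.3944; +1.3944 ∉ [0.1, 1.1) → out
#3 (1,-3): internal coord 1 + (-3)·λ' = +1.9083; +1.9083 ∉ [0.1, 1.1) → out
#4 (3,2): internal coord 3 + (2)·λ' = +2.3944; +2.3944 ∉ [0.1, 1.1) → out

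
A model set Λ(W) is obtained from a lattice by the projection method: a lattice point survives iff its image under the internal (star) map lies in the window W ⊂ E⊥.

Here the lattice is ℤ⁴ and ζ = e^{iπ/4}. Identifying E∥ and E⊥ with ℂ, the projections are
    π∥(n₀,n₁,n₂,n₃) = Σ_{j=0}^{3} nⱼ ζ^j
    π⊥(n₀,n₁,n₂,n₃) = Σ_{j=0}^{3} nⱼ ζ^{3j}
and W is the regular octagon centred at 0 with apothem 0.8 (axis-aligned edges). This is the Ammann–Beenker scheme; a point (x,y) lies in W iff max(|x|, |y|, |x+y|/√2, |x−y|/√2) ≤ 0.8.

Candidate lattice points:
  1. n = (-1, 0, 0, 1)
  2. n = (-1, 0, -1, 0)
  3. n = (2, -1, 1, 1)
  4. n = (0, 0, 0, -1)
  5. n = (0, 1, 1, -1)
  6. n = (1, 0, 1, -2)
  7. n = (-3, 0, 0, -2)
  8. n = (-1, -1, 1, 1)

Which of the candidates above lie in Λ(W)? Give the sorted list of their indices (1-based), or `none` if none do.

With ζ = e^{iπ/4} the internal vectors are ζ^0,ζ^3,ζ^6,ζ^9.
#1 (-1, 0, 0, 1): internal (-0.2929, 0.7071); octagon support 0.7071 vs apothem 0.8 → ∈ W
#2 (-1, 0, -1, 0): internal (-1.0000, 1.0000); octagon support 1.4142 vs apothem 0.8 → ∉ W
#3 (2, -1, 1, 1): internal (3.4142, -1.0000); octagon support 3.4142 vs apothem 0.8 → ∉ W
#4 (0, 0, 0, -1): internal (-0.7071, -0.7071); octagon support 1.0000 vs apothem 0.8 → ∉ W
#5 (0, 1, 1, -1): internal (-1.4142, -1.0000); octagon support 1.7071 vs apothem 0.8 → ∉ W
#6 (1, 0, 1, -2): internal (-0.4142, -2.4142); octagon support 2.4142 vs apothem 0.8 → ∉ W
#7 (-3, 0, 0, -2): internal (-4.4142, -1.4142); octagon support 4.4142 vs apothem 0.8 → ∉ W
#8 (-1, -1, 1, 1): internal (0.4142, -1.0000); octagon support 1.0000 vs apothem 0.8 → ∉ W

1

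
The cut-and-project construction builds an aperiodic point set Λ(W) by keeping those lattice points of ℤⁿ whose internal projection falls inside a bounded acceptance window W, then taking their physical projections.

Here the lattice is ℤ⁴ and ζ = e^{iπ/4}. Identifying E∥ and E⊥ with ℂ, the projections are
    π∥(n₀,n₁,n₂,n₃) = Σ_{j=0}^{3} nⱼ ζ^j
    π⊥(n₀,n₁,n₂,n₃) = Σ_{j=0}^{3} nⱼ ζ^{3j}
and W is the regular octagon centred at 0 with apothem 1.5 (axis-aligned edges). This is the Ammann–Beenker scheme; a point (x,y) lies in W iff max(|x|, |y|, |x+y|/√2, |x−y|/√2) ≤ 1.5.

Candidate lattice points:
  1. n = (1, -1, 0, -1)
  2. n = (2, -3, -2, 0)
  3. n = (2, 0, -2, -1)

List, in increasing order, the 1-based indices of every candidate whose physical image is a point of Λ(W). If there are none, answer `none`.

Internal map: ζ^{3j} for j=0..3 gives (1,0), (−√2/2,√2/2), (0,−1), (√2/2,√2/2).
candidate 1: n = (1, -1, 0, -1) → π⊥ ≈ (+1.000000, -1.414214); max(|x|,|y|,|x±y|/√2) = 1.707107 > 1.5 ⇒ ∉ W
candidate 2: n = (2, -3, -2, 0) → π⊥ ≈ (+4.121320, -0.121320); max(|x|,|y|,|x±y|/√2) = 4.121320 > 1.5 ⇒ ∉ W
candidate 3: n = (2, 0, -2, -1) → π⊥ ≈ (+1.292893, +1.292893); max(|x|,|y|,|x±y|/√2) = 1.828427 > 1.5 ⇒ ∉ W

none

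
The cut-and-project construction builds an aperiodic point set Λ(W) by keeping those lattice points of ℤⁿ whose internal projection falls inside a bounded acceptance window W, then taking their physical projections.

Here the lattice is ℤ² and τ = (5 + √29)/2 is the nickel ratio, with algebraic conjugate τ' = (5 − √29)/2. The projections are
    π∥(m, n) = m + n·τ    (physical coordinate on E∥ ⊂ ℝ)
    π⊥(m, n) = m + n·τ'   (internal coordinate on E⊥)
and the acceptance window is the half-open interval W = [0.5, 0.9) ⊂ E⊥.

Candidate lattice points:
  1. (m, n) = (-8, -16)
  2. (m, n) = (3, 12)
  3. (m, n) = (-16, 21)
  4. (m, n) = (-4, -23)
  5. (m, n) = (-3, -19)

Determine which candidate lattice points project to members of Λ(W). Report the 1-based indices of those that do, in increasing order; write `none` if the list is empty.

Compute τ' = (5−√29)/2 = -0.1926, so π⊥(m,n) = m -0.1926·n.
#1 (-8,-16): internal coord -8 + (-16)·τ' = -4.9187; -4.9187 ∉ [0.5, 0.9) → out
#2 (3,12): internal coord 3 + (12)·τ' = +0.6890; +0.6890 ∈ [0.5, 0.9) → IN Λ
#3 (-16,21): internal coord -16 + (21)·τ' = -20.0442; -20.0442 ∉ [0.5, 0.9) → out
#4 (-4,-23): internal coord -4 + (-23)·τ' = +0.4294; +0.4294 ∉ [0.5, 0.9) → out
#5 (-3,-19): internal coord -3 + (-19)·τ' = +0.6591; +0.6591 ∈ [0.5, 0.9) → IN Λ

2, 5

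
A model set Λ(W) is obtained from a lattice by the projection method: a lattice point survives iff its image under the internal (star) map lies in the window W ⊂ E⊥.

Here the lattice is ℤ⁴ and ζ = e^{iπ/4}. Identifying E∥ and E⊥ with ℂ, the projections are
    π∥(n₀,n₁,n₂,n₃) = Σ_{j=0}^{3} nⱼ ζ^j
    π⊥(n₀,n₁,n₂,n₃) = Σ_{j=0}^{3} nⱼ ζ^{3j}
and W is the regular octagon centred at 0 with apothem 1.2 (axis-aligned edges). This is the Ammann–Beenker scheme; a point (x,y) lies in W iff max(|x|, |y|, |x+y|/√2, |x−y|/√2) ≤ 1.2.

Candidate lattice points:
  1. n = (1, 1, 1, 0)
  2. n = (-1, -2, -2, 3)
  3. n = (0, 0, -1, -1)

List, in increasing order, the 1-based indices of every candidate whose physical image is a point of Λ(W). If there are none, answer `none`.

1, 3

π⊥(n) = n₀ + n₁ζ³ + n₂ζ⁶ + n₃ζ⁹ where ζ = e^{iπ/4}.
candidate 1: n = (1, 1, 1, 0) → π⊥ ≈ (+0.2929, -0.2929); max(|x|,|y|,|x±y|/√2) = 0.4142 ≤ 1.2 ⇒ ∈ W
candidate 2: n = (-1, -2, -2, 3) → π⊥ ≈ (+2.5355, +2.7071); max(|x|,|y|,|x±y|/√2) = 3.7071 > 1.2 ⇒ ∉ W
candidate 3: n = (0, 0, -1, -1) → π⊥ ≈ (-0.7071, +0.2929); max(|x|,|y|,|x±y|/√2) = 0.7071 ≤ 1.2 ⇒ ∈ W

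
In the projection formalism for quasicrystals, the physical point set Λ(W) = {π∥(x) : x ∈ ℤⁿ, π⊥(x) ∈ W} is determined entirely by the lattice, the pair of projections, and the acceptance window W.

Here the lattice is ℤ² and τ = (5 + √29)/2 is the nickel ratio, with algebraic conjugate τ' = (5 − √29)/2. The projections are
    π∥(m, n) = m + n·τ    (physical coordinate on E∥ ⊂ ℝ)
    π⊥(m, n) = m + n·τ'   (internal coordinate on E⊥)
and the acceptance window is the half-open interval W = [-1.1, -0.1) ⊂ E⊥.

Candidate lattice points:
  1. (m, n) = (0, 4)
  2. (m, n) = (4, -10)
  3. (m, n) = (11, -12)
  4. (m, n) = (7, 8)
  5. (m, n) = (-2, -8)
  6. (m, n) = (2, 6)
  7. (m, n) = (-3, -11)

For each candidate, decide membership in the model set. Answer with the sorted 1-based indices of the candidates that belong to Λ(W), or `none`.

τ' = (5−√29)/2 ≈ -0.19258.
#1 (0,4): internal coord 0 + (4)·τ' = -0.77033; -0.77033 ∈ [-1.1, -0.1) → IN Λ
#2 (4,-10): internal coord 4 + (-10)·τ' = +5.92582; +5.92582 ∉ [-1.1, -0.1) → out
#3 (11,-12): internal coord 11 + (-12)·τ' = +13.31099; +13.31099 ∉ [-1.1, -0.1) → out
#4 (7,8): internal coord 7 + (8)·τ' = +5.45934; +5.45934 ∉ [-1.1, -0.1) → out
#5 (-2,-8): internal coord -2 + (-8)·τ' = -0.45934; -0.45934 ∈ [-1.1, -0.1) → IN Λ
#6 (2,6): internal coord 2 + (6)·τ' = +0.84451; +0.84451 ∉ [-1.1, -0.1) → out
#7 (-3,-11): internal coord -3 + (-11)·τ' = -0.88159; -0.88159 ∈ [-1.1, -0.1) → IN Λ

1, 5, 7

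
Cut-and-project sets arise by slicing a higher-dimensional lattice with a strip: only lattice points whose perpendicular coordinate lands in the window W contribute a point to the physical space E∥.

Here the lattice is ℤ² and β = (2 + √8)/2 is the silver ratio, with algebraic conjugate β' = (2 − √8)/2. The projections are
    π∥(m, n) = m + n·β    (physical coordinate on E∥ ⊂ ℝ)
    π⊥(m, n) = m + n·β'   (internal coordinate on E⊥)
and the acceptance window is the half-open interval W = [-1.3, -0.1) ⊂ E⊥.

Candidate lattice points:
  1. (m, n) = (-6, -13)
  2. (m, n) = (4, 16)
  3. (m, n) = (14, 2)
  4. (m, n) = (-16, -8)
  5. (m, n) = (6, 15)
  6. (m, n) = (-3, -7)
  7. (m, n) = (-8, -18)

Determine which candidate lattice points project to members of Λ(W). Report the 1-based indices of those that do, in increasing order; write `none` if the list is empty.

Compute β' = (2−√8)/2 = -0.41421, so π⊥(m,n) = m -0.41421·n.
candidate 1: (m,n)=(-6,-13) → π∥ = -6-13·β ≈ -37.38478, π⊥ = -6-13·β' ≈ -0.61522 ∈ [-1.3, -0.1) ⇒ IN Λ
candidate 2: (m,n)=(4,16) → π∥ = 4+16·β ≈ 42.62742, π⊥ = 4+16·β' ≈ -2.62742 ∉ [-1.3, -0.1) ⇒ out
candidate 3: (m,n)=(14,2) → π∥ = 14+2·β ≈ 18.82843, π⊥ = 14+2·β' ≈ 13.17157 ∉ [-1.3, -0.1) ⇒ out
candidate 4: (m,n)=(-16,-8) → π∥ = -16-8·β ≈ -35.31371, π⊥ = -16-8·β' ≈ -12.68629 ∉ [-1.3, -0.1) ⇒ out
candidate 5: (m,n)=(6,15) → π∥ = 6+15·β ≈ 42.21320, π⊥ = 6+15·β' ≈ -0.21320 ∈ [-1.3, -0.1) ⇒ IN Λ
candidate 6: (m,n)=(-3,-7) → π∥ = -3-7·β ≈ -19.89949, π⊥ = -3-7·β' ≈ -0.10051 ∈ [-1.3, -0.1) ⇒ IN Λ
candidate 7: (m,n)=(-8,-18) → π∥ = -8-18·β ≈ -51.45584, π⊥ = -8-18·β' ≈ -0.54416 ∈ [-1.3, -0.1) ⇒ IN Λ

1, 5, 6, 7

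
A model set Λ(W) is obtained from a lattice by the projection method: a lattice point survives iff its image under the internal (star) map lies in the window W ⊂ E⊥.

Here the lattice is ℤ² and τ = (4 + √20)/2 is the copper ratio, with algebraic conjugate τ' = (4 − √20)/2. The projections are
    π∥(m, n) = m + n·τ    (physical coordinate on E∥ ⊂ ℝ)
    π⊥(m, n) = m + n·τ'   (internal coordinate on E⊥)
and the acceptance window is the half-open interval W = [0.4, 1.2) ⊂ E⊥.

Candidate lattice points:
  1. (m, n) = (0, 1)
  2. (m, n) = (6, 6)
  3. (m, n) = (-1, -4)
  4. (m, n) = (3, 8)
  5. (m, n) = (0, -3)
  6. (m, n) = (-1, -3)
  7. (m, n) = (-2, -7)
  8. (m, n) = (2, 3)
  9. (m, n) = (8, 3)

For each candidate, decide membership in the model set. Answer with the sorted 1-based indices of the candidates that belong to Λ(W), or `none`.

4, 5

Compute τ' = (4−√20)/2 = -0.2361, so π⊥(m,n) = m -0.2361·n.
candidate 1: (m,n)=(0,1) → π∥ = 0+1·τ ≈ 4.2361, π⊥ = 0+1·τ' ≈ -0.2361 ∉ [0.4, 1.2) ⇒ out
candidate 2: (m,n)=(6,6) → π∥ = 6+6·τ ≈ 31.4164, π⊥ = 6+6·τ' ≈ 4.5836 ∉ [0.4, 1.2) ⇒ out
candidate 3: (m,n)=(-1,-4) → π∥ = -1-4·τ ≈ -17.9443, π⊥ = -1-4·τ' ≈ -0.0557 ∉ [0.4, 1.2) ⇒ out
candidate 4: (m,n)=(3,8) → π∥ = 3+8·τ ≈ 36.8885, π⊥ = 3+8·τ' ≈ 1.1115 ∈ [0.4, 1.2) ⇒ IN Λ
candidate 5: (m,n)=(0,-3) → π∥ = 0-3·τ ≈ -12.7082, π⊥ = 0-3·τ' ≈ 0.7082 ∈ [0.4, 1.2) ⇒ IN Λ
candidate 6: (m,n)=(-1,-3) → π∥ = -1-3·τ ≈ -13.7082, π⊥ = -1-3·τ' ≈ -0.2918 ∉ [0.4, 1.2) ⇒ out
candidate 7: (m,n)=(-2,-7) → π∥ = -2-7·τ ≈ -31.6525, π⊥ = -2-7·τ' ≈ -0.3475 ∉ [0.4, 1.2) ⇒ out
candidate 8: (m,n)=(2,3) → π∥ = 2+3·τ ≈ 14.7082, π⊥ = 2+3·τ' ≈ 1.2918 ∉ [0.4, 1.2) ⇒ out
candidate 9: (m,n)=(8,3) → π∥ = 8+3·τ ≈ 20.7082, π⊥ = 8+3·τ' ≈ 7.2918 ∉ [0.4, 1.2) ⇒ out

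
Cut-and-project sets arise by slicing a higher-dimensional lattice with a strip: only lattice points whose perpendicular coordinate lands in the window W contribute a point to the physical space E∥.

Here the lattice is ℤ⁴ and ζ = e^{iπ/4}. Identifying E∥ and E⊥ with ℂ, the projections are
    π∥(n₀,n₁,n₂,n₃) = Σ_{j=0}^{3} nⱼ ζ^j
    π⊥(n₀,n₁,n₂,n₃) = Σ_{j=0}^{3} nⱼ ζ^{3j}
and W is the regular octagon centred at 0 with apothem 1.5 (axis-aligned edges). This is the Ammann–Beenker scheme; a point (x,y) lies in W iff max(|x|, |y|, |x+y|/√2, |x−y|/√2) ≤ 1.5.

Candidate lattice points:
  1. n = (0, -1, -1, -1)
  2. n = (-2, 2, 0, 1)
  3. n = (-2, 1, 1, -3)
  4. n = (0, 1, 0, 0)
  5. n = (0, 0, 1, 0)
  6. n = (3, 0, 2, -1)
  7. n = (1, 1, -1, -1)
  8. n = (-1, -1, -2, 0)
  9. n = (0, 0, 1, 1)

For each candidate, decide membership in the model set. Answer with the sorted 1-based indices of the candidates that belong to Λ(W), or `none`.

π⊥(n) = n₀ + n₁ζ³ + n₂ζ⁶ + n₃ζ⁹ where ζ = e^{iπ/4}.
candidate 1: n = (0, -1, -1, -1) → π⊥ ≈ (+0.000000, -0.414214); max(|x|,|y|,|x±y|/√2) = 0.414214 ≤ 1.5 ⇒ ∈ W
candidate 2: n = (-2, 2, 0, 1) → π⊥ ≈ (-2.707107, +2.121320); max(|x|,|y|,|x±y|/√2) = 3.414214 > 1.5 ⇒ ∉ W
candidate 3: n = (-2, 1, 1, -3) → π⊥ ≈ (-4.828427, -2.414214); max(|x|,|y|,|x±y|/√2) = 5.121320 > 1.5 ⇒ ∉ W
candidate 4: n = (0, 1, 0, 0) → π⊥ ≈ (-0.707107, +0.707107); max(|x|,|y|,|x±y|/√2) = 1.000000 ≤ 1.5 ⇒ ∈ W
candidate 5: n = (0, 0, 1, 0) → π⊥ ≈ (+0.000000, -1.000000); max(|x|,|y|,|x±y|/√2) = 1.000000 ≤ 1.5 ⇒ ∈ W
candidate 6: n = (3, 0, 2, -1) → π⊥ ≈ (+2.292893, -2.707107); max(|x|,|y|,|x±y|/√2) = 3.535534 > 1.5 ⇒ ∉ W
candidate 7: n = (1, 1, -1, -1) → π⊥ ≈ (-0.414214, +1.000000); max(|x|,|y|,|x±y|/√2) = 1.000000 ≤ 1.5 ⇒ ∈ W
candidate 8: n = (-1, -1, -2, 0) → π⊥ ≈ (-0.292893, +1.292893); max(|x|,|y|,|x±y|/√2) = 1.292893 ≤ 1.5 ⇒ ∈ W
candidate 9: n = (0, 0, 1, 1) → π⊥ ≈ (+0.707107, -0.292893); max(|x|,|y|,|x±y|/√2) = 0.707107 ≤ 1.5 ⇒ ∈ W

1, 4, 5, 7, 8, 9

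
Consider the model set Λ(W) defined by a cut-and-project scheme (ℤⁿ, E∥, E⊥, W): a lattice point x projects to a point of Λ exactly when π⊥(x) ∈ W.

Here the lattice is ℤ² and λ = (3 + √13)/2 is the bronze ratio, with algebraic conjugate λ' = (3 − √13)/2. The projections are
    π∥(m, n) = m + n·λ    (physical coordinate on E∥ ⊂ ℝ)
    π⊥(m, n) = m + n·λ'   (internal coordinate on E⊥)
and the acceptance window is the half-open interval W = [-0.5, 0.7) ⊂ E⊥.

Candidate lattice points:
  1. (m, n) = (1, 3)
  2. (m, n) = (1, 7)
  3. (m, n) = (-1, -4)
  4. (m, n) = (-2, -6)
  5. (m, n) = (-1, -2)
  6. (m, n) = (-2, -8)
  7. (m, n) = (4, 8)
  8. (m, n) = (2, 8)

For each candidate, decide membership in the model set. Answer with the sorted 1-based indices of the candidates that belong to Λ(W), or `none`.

Compute λ' = (3−√13)/2 = -0.3028, so π⊥(m,n) = m -0.3028·n.
[1] lift (1,3): star map gives 0.0917; window check -0.5 ≤ 0.0917 < 0.7 is true → IN Λ
[2] lift (1,7): star map gives -1.1194; window check -0.5 ≤ -1.1194 < 0.7 is false → out
[3] lift (-1,-4): star map gives 0.2111; window check -0.5 ≤ 0.2111 < 0.7 is true → IN Λ
[4] lift (-2,-6): star map gives -0.1833; window check -0.5 ≤ -0.1833 < 0.7 is true → IN Λ
[5] lift (-1,-2): star map gives -0.3944; window check -0.5 ≤ -0.3944 < 0.7 is true → IN Λ
[6] lift (-2,-8): star map gives 0.4222; window check -0.5 ≤ 0.4222 < 0.7 is true → IN Λ
[7] lift (4,8): star map gives 1.5778; window check -0.5 ≤ 1.5778 < 0.7 is false → out
[8] lift (2,8): star map gives -0.4222; window check -0.5 ≤ -0.4222 < 0.7 is true → IN Λ

1, 3, 4, 5, 6, 8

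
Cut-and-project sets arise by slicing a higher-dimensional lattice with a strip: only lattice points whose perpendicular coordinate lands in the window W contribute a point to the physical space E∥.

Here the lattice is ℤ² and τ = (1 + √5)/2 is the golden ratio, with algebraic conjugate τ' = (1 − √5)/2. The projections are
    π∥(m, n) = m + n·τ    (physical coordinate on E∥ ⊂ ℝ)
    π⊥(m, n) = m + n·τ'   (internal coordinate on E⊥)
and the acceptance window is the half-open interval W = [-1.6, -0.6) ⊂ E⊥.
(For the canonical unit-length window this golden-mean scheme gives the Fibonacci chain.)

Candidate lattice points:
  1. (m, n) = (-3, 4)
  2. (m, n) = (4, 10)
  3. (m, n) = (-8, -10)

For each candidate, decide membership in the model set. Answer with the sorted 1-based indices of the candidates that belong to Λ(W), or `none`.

Compute τ' = (1−√5)/2 = -0.618034, so π⊥(m,n) = m -0.618034·n.
[1] lift (-3,4): star map gives -5.472136; window check -1.6 ≤ -5.472136 < -0.6 is false → out
[2] lift (4,10): star map gives -2.180340; window check -1.6 ≤ -2.180340 < -0.6 is false → out
[3] lift (-8,-10): star map gives -1.819660; window check -1.6 ≤ -1.819660 < -0.6 is false → out

none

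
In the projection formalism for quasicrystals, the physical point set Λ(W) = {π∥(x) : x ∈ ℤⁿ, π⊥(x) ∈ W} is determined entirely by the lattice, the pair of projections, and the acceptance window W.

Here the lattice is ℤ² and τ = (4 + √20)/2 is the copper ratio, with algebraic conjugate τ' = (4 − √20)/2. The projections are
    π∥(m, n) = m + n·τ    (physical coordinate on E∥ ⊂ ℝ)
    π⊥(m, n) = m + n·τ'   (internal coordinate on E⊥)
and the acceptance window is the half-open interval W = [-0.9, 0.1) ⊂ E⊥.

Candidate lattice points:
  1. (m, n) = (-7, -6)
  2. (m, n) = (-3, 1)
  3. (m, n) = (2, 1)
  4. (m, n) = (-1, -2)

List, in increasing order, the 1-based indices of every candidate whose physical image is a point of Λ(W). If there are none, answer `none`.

Numerically τ ≈ 4.23607 and τ' = −1/τ ≈ -0.23607.
candidate 1: (m,n)=(-7,-6) → π∥ = -7-6·τ ≈ -32.41641, π⊥ = -7-6·τ' ≈ -5.58359 ∉ [-0.9, 0.1) ⇒ out
candidate 2: (m,n)=(-3,1) → π∥ = -3+1·τ ≈ 1.23607, π⊥ = -3+1·τ' ≈ -3.23607 ∉ [-0.9, 0.1) ⇒ out
candidate 3: (m,n)=(2,1) → π∥ = 2+1·τ ≈ 6.23607, π⊥ = 2+1·τ' ≈ 1.76393 ∉ [-0.9, 0.1) ⇒ out
candidate 4: (m,n)=(-1,-2) → π∥ = -1-2·τ ≈ -9.47214, π⊥ = -1-2·τ' ≈ -0.52786 ∈ [-0.9, 0.1) ⇒ IN Λ

4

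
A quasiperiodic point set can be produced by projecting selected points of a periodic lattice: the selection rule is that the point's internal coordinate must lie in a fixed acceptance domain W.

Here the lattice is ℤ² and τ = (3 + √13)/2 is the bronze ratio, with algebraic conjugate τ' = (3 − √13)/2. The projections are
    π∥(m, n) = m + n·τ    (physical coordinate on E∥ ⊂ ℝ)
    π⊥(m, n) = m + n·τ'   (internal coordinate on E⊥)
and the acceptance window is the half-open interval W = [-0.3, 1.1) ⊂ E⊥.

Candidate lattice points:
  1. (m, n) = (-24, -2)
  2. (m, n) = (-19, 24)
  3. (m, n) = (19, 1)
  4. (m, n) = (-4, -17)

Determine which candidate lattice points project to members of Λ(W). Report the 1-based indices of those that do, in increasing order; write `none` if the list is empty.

none

τ' = (3−√13)/2 ≈ -0.30278.
#1 (-24,-2): internal coord -24 + (-2)·τ' = -23.39445; -23.39445 ∉ [-0.3, 1.1) → out
#2 (-19,24): internal coord -19 + (24)·τ' = -26.26662; -26.26662 ∉ [-0.3, 1.1) → out
#3 (19,1): internal coord 19 + (1)·τ' = +18.69722; +18.69722 ∉ [-0.3, 1.1) → out
#4 (-4,-17): internal coord -4 + (-17)·τ' = +1.14719; +1.14719 ∉ [-0.3, 1.1) → out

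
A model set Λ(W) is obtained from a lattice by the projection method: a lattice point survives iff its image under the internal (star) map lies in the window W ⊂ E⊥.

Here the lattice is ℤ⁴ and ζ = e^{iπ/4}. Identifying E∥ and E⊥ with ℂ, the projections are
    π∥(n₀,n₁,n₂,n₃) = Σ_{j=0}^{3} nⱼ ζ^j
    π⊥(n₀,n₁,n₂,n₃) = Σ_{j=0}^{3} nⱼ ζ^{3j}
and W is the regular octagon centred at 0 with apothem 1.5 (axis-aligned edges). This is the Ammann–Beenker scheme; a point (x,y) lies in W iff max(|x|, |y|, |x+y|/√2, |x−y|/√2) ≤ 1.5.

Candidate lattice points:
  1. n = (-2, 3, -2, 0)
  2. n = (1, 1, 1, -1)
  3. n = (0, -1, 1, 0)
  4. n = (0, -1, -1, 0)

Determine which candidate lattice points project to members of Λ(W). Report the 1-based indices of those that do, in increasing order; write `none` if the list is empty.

2, 4

π⊥(n) = n₀ + n₁ζ³ + n₂ζ⁶ + n₃ζ⁹ where ζ = e^{iπ/4}.
#1 (-2, 3, -2, 0): internal (-4.121320, 4.121320); octagon support 5.828427 vs apothem 1.5 → ∉ W
#2 (1, 1, 1, -1): internal (-0.414214, -1.000000); octagon support 1.000000 vs apothem 1.5 → ∈ W
#3 (0, -1, 1, 0): internal (0.707107, -1.707107); octagon support 1.707107 vs apothem 1.5 → ∉ W
#4 (0, -1, -1, 0): internal (0.707107, 0.292893); octagon support 0.707107 vs apothem 1.5 → ∈ W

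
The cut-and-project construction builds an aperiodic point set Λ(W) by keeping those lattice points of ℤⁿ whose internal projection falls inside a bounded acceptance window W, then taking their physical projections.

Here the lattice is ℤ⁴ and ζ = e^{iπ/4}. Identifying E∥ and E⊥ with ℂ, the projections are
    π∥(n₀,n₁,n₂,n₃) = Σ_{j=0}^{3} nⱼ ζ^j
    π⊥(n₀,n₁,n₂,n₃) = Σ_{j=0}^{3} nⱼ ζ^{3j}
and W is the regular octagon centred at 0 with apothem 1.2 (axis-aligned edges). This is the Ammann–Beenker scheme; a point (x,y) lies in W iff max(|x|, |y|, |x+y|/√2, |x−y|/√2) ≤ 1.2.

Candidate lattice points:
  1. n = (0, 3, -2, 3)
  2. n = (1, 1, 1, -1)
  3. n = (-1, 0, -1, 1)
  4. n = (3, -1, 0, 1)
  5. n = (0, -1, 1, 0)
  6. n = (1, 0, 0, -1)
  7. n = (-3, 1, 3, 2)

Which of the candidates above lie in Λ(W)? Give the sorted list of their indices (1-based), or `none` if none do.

2, 6

With ζ = e^{iπ/4} the internal vectors are ζ^0,ζ^3,ζ^6,ζ^9.
candidate 1: n = (0, 3, -2, 3) → π⊥ ≈ (+0.0000, +6.2426); max(|x|,|y|,|x±y|/√2) = 6.2426 > 1.2 ⇒ ∉ W
candidate 2: n = (1, 1, 1, -1) → π⊥ ≈ (-0.4142, -1.0000); max(|x|,|y|,|x±y|/√2) = 1.0000 ≤ 1.2 ⇒ ∈ W
candidate 3: n = (-1, 0, -1, 1) → π⊥ ≈ (-0.2929, +1.7071); max(|x|,|y|,|x±y|/√2) = 1.7071 > 1.2 ⇒ ∉ W
candidate 4: n = (3, -1, 0, 1) → π⊥ ≈ (+4.4142, +0.0000); max(|x|,|y|,|x±y|/√2) = 4.4142 > 1.2 ⇒ ∉ W
candidate 5: n = (0, -1, 1, 0) → π⊥ ≈ (+0.7071, -1.7071); max(|x|,|y|,|x±y|/√2) = 1.7071 > 1.2 ⇒ ∉ W
candidate 6: n = (1, 0, 0, -1) → π⊥ ≈ (+0.2929, -0.7071); max(|x|,|y|,|x±y|/√2) = 0.7071 ≤ 1.2 ⇒ ∈ W
candidate 7: n = (-3, 1, 3, 2) → π⊥ ≈ (-2.2929, -0.8787); max(|x|,|y|,|x±y|/√2) = 2.2929 > 1.2 ⇒ ∉ W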